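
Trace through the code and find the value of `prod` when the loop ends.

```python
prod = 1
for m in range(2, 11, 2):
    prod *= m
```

Let's trace through this code step by step.

Initialize: prod = 1
Entering loop: for m in range(2, 11, 2):
After iteration 1: m = 2, prod = 2
After iteration 2: m = 4, prod = 8
After iteration 3: m = 6, prod = 48
After iteration 4: m = 8, prod = 384
After iteration 5: m = 10, prod = 3840
Loop ends.

Final answer: 3840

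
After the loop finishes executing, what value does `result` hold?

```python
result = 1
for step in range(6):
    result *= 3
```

Let's trace through this code step by step.

Initialize: result = 1
Entering loop: for step in range(6):
After iteration 1: step = 0, result = 3
After iteration 2: step = 1, result = 9
After iteration 3: step = 2, result = 27
After iteration 4: step = 3, result = 81
After iteration 5: step = 4, result = 243
After iteration 6: step = 5, result = 729
Loop ends.

Final answer: 729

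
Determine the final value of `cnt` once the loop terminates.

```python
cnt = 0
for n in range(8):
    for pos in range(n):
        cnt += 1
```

Let's trace through this code step by step.

Initialize: cnt = 0
Entering loop: for n in range(8):
After iteration 1: n = 0, cnt = 0
After iteration 2: n = 1, cnt = 1, pos = 0
After iteration 3: n = 2, cnt = 3, pos = 1
After iteration 4: n = 3, cnt = 6, pos = 2
After iteration 5: n = 4, cnt = 10, pos = 3
After iteration 6: n = 5, cnt = 15, pos = 4
After iteration 7: n = 6, cnt = 21, pos = 5
After iteration 8: n = 7, cnt = 28, pos = 6
Loop ends.

Final answer: 28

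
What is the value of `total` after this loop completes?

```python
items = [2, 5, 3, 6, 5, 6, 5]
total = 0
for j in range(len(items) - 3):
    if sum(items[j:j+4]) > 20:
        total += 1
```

Let's trace through this code step by step.

Initialize: items = [2, 5, 3, 6, 5, 6, 5]
Initialize: total = 0
Entering loop: for j in range(len(items) - 3):
After iteration 1: j = 0, total = 0
After iteration 2: j = 1, total = 0
After iteration 3: j = 2, total = 0
After iteration 4: j = 3, total = 1
Loop ends.

Final answer: 1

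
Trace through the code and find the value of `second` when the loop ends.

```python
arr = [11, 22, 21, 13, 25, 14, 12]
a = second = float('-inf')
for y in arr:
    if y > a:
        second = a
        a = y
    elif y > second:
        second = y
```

Let's trace through this code step by step.

Initialize: arr = [11, 22, 21, 13, 25, 14, 12]
Initialize: a = -inf
Initialize: second = -inf
Entering loop: for y in arr:
After iteration 1: y = 11, a = 11, second = -inf
After iteration 2: y = 22, a = 22, second = 11
After iteration 3: y = 21, a = 22, second = 21
After iteration 4: y = 13, a = 22, second = 21
After iteration 5: y = 25, a = 25, second = 22
After iteration 6: y = 14, a = 25, second = 22
After iteration 7: y = 12, a = 25, second = 22
Loop ends.

Final answer: 22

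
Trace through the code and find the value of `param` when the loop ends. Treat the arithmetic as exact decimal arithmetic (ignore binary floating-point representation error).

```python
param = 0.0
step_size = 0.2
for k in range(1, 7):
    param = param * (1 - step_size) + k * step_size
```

Let's trace through this code step by step.

Initialize: param = 0.0
Initialize: step_size = 0.2
Entering loop: for k in range(1, 7):
After iteration 1: k = 1, param = 0.2
After iteration 2: k = 2, param = 0.56
After iteration 3: k = 3, param = 1.048
After iteration 4: k = 4, param = 1.6384
After iteration 5: k = 5, param = 2.31072
After iteration 6: k = 6, param = 3.048576
Loop ends.

Final answer: 3.048576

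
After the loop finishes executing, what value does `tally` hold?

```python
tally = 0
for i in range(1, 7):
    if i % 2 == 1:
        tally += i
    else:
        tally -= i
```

Let's trace through this code step by step.

Initialize: tally = 0
Entering loop: for i in range(1, 7):
After iteration 1: i = 1, tally = 1
After iteration 2: i = 2, tally = -1
After iteration 3: i = 3, tally = 2
After iteration 4: i = 4, tally = -2
After iteration 5: i = 5, tally = 3
After iteration 6: i = 6, tally = -3
Loop ends.

Final answer: -3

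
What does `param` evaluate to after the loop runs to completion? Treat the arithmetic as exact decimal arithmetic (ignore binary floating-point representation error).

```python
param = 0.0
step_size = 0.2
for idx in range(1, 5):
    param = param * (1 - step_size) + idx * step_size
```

Let's trace through this code step by step.

Initialize: param = 0.0
Initialize: step_size = 0.2
Entering loop: for idx in range(1, 5):
After iteration 1: idx = 1, param = 0.2
After iteration 2: idx = 2, param = 0.56
After iteration 3: idx = 3, param = 1.048
After iteration 4: idx = 4, param = 1.6384
Loop ends.

Final answer: 1.6384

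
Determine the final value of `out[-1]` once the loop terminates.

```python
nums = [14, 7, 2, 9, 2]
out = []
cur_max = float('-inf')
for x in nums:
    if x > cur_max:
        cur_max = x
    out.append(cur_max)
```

Let's trace through this code step by step.

Initialize: nums = [14, 7, 2, 9, 2]
Initialize: out = []
Initialize: cur_max = -inf
Entering loop: for x in nums:
After iteration 1: x = 14, out = [14], cur_max = 14
After iteration 2: x = 7, out = [14, 14], cur_max = 14
After iteration 3: x = 2, out = [14, 14, 14], cur_max = 14
After iteration 4: x = 9, out = [14, 14, 14, 14], cur_max = 14
After iteration 5: x = 2, out = [14, 14, 14, 14, 14], cur_max = 14
Loop ends.
out[-1] = 14

Final answer: 14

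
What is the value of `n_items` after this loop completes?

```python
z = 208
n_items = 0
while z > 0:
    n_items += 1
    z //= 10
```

Let's trace through this code step by step.

Initialize: z = 208
Initialize: n_items = 0
Entering loop: while z > 0:
After iteration 1: z = 20, n_items = 1
After iteration 2: z = 2, n_items = 2
After iteration 3: z = 0, n_items = 3
Loop ends.

Final answer: 3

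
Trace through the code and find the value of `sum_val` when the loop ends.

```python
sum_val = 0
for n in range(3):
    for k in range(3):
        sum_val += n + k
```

Let's trace through this code step by step.

Initialize: sum_val = 0
Entering loop: for n in range(3):
After iteration 1: n = 0, sum_val = 3
After iteration 2: n = 1, sum_val = 9
After iteration 3: n = 2, sum_val = 18
Loop ends.

Final answer: 18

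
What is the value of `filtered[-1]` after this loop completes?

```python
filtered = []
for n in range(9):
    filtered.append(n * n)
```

Let's trace through this code step by step.

Initialize: filtered = []
Entering loop: for n in range(9):
After iteration 1: n = 0, filtered = [0]
After iteration 2: n = 1, filtered = [0, 1]
After iteration 3: n = 2, filtered = [0, 1, 4]
After iteration 4: n = 3, filtered = [0, 1, 4, 9]
After iteration 5: n = 4, filtered = [0, 1, 4, 9, 16]
After iteration 6: n = 5, filtered = [0, 1, 4, 9, 16, 25]
After iteration 7: n = 6, filtered = [0, 1, 4, 9, 16, 25, 36]
After iteration 8: n = 7, filtered = [0, 1, 4, 9, 16, 25, 36, 49]
After iteration 9: n = 8, filtered = [0, 1, 4, 9, 16, 25, 36, 49, 64]
Loop ends.
filtered[-1] = 64

Final answer: 64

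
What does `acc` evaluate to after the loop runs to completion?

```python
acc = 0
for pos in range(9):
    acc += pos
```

Let's trace through this code step by step.

Initialize: acc = 0
Entering loop: for pos in range(9):
After iteration 1: pos = 0, acc = 0
After iteration 2: pos = 1, acc = 1
After iteration 3: pos = 2, acc = 3
After iteration 4: pos = 3, acc = 6
After iteration 5: pos = 4, acc = 10
After iteration 6: pos = 5, acc = 15
After iteration 7: pos = 6, acc = 21
After iteration 8: pos = 7, acc = 28
After iteration 9: pos = 8, acc = 36
Loop ends.

Final answer: 36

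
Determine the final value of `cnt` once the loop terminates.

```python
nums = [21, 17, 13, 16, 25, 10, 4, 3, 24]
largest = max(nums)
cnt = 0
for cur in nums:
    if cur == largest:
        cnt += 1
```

Let's trace through this code step by step.

Initialize: nums = [21, 17, 13, 16, 25, 10, 4, 3, 24]
Initialize: largest = 25
Initialize: cnt = 0
Entering loop: for cur in nums:
After iteration 1: cur = 21, cnt = 0
After iteration 2: cur = 17, cnt = 0
After iteration 3: cur = 13, cnt = 0
After iteration 4: cur = 16, cnt = 0
After iteration 5: cur = 25, cnt = 1
After iteration 6: cur = 10, cnt = 1
After iteration 7: cur = 4, cnt = 1
After iteration 8: cur = 3, cnt = 1
After iteration 9: cur = 24, cnt = 1
Loop ends.

Final answer: 1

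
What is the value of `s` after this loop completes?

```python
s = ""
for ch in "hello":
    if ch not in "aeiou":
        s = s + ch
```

Let's trace through this code step by step.

Initialize: s = ''
Entering loop: for ch in "hello":
After iteration 1: ch = 'h', s = 'h'
After iteration 2: ch = 'e', s = 'h'
After iteration 3: ch = 'l', s = 'hl'
After iteration 4: ch = 'l', s = 'hll'
After iteration 5: ch = 'o', s = 'hll'
Loop ends.

Final answer: 'hll'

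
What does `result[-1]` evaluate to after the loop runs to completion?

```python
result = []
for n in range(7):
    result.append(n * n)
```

Let's trace through this code step by step.

Initialize: result = []
Entering loop: for n in range(7):
After iteration 1: n = 0, result = [0]
After iteration 2: n = 1, result = [0, 1]
After iteration 3: n = 2, result = [0, 1, 4]
After iteration 4: n = 3, result = [0, 1, 4, 9]
After iteration 5: n = 4, result = [0, 1, 4, 9, 16]
After iteration 6: n = 5, result = [0, 1, 4, 9, 16, 25]
After iteration 7: n = 6, result = [0, 1, 4, 9, 16, 25, 36]
Loop ends.
result[-1] = 36

Final answer: 36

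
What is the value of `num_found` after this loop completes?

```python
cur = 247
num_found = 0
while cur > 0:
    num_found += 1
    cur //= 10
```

Let's trace through this code step by step.

Initialize: cur = 247
Initialize: num_found = 0
Entering loop: while cur > 0:
After iteration 1: cur = 24, num_found = 1
After iteration 2: cur = 2, num_found = 2
After iteration 3: cur = 0, num_found = 3
Loop ends.

Final answer: 3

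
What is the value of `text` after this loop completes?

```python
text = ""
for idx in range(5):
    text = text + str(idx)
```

Let's trace through this code step by step.

Initialize: text = ''
Entering loop: for idx in range(5):
After iteration 1: idx = 0, text = '0'
After iteration 2: idx = 1, text = '01'
After iteration 3: idx = 2, text = '012'
After iteration 4: idx = 3, text = '0123'
After iteration 5: idx = 4, text = '01234'
Loop ends.

Final answer: '01234'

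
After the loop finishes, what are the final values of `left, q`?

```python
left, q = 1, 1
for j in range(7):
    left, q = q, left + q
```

Let's trace through this code step by step.

Initialize: left = 1
Initialize: q = 1
Entering loop: for j in range(7):
After iteration 1: j = 0, left = 1, q = 2
After iteration 2: j = 1, left = 2, q = 3
After iteration 3: j = 2, left = 3, q = 5
After iteration 4: j = 3, left = 5, q = 8
After iteration 5: j = 4, left = 8, q = 13
After iteration 6: j = 5, left = 13, q = 21
After iteration 7: j = 6, left = 21, q = 34
Loop ends.

Final answer: 21, 34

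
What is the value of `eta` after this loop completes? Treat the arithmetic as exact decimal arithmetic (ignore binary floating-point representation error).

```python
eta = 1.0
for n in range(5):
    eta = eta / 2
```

Let's trace through this code step by step.

Initialize: eta = 1.0
Entering loop: for n in range(5):
After iteration 1: n = 0, eta = 0.5
After iteration 2: n = 1, eta = 0.25
After iteration 3: n = 2, eta = 0.125
After iteration 4: n = 3, eta = 0.0625
After iteration 5: n = 4, eta = 0.03125
Loop ends.

Final answer: 0.03125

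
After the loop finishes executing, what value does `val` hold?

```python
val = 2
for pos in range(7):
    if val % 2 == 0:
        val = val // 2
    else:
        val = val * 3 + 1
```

Let's trace through this code step by step.

Initialize: val = 2
Entering loop: for pos in range(7):
After iteration 1: pos = 0, val = 1
After iteration 2: pos = 1, val = 4
After iteration 3: pos = 2, val = 2
After iteration 4: pos = 3, val = 1
After iteration 5: pos = 4, val = 4
After iteration 6: pos = 5, val = 2
After iteration 7: pos = 6, val = 1
Loop ends.

Final answer: 1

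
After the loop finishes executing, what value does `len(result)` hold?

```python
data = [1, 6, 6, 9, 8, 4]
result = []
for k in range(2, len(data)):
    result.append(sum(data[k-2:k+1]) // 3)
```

Let's trace through this code step by step.

Initialize: data = [1, 6, 6, 9, 8, 4]
Initialize: result = []
Entering loop: for k in range(2, len(data)):
After iteration 1: k = 2, result = [4]
After iteration 2: k = 3, result = [4, 7]
After iteration 3: k = 4, result = [4, 7, 7]
After iteration 4: k = 5, result = [4, 7, 7, 7]
Loop ends.
len(result) = 4

Final answer: 4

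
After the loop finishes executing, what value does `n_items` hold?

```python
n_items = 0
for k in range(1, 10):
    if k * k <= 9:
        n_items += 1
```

Let's trace through this code step by step.

Initialize: n_items = 0
Entering loop: for k in range(1, 10):
After iteration 1: k = 1, n_items = 1
After iteration 2: k = 2, n_items = 2
After iteration 3: k = 3, n_items = 3
After iteration 4: k = 4, n_items = 3
After iteration 5: k = 5, n_items = 3
After iteration 6: k = 6, n_items = 3
After iteration 7: k = 7, n_items = 3
After iteration 8: k = 8, n_items = 3
After iteration 9: k = 9, n_items = 3
Loop ends.

Final answer: 3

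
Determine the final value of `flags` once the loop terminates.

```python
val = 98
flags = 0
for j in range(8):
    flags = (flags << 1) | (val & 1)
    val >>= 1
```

Let's trace through this code step by step.

Initialize: val = 98
Initialize: flags = 0
Entering loop: for j in range(8):
After iteration 1: j = 0, val = 49, flags = 0
After iteration 2: j = 1, val = 24, flags = 1
After iteration 3: j = 2, val = 12, flags = 2
After iteration 4: j = 3, val = 6, flags = 4
After iteration 5: j = 4, val = 3, flags = 8
After iteration 6: j = 5, val = 1, flags = 17
After iteration 7: j = 6, val = 0, flags = 35
After iteration 8: j = 7, val = 0, flags = 70
Loop ends.

Final answer: 70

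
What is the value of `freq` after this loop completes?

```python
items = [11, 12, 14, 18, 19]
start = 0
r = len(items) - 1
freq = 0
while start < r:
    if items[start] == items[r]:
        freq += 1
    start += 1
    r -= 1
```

Let's trace through this code step by step.

Initialize: items = [11, 12, 14, 18, 19]
Initialize: start = 0
Initialize: r = 4
Initialize: freq = 0
Entering loop: while start < r:
After iteration 1: start = 1, r = 3, freq = 0
After iteration 2: start = 2, r = 2, freq = 0
Loop ends.

Final answer: 0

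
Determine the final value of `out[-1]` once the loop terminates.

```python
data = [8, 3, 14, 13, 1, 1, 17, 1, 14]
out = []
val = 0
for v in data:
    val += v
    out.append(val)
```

Let's trace through this code step by step.

Initialize: data = [8, 3, 14, 13, 1, 1, 17, 1, 14]
Initialize: out = []
Initialize: val = 0
Entering loop: for v in data:
After iteration 1: v = 8, out = [8], val = 8
After iteration 2: v = 3, out = [8, 11], val = 11
After iteration 3: v = 14, out = [8, 11, 25], val = 25
After iteration 4: v = 13, out = [8, 11, 25, 38], val = 38
After iteration 5: v = 1, out = [8, 11, 25, 38, 39], val = 39
After iteration 6: v = 1, out = [8, 11, 25, 38, 39, 40], val = 40
After iteration 7: v = 17, out = [8, 11, 25, 38, 39, 40, 57], val = 57
After iteration 8: v = 1, out = [8, 11, 25, 38, 39, 40, 57, 58], val = 58
After iteration 9: v = 14, out = [8, 11, 25, 38, 39, 40, 57, 58, 72], val = 72
Loop ends.
out[-1] = 72

Final answer: 72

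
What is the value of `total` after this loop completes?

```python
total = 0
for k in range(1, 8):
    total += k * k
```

Let's trace through this code step by step.

Initialize: total = 0
Entering loop: for k in range(1, 8):
After iteration 1: k = 1, total = 1
After iteration 2: k = 2, total = 5
After iteration 3: k = 3, total = 14
After iteration 4: k = 4, total = 30
After iteration 5: k = 5, total = 55
After iteration 6: k = 6, total = 91
After iteration 7: k = 7, total = 140
Loop ends.

Final answer: 140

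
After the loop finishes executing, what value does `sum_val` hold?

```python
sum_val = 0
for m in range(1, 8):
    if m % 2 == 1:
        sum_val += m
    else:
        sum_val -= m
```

Let's trace through this code step by step.

Initialize: sum_val = 0
Entering loop: for m in range(1, 8):
After iteration 1: m = 1, sum_val = 1
After iteration 2: m = 2, sum_val = -1
After iteration 3: m = 3, sum_val = 2
After iteration 4: m = 4, sum_val = -2
After iteration 5: m = 5, sum_val = 3
After iteration 6: m = 6, sum_val = -3
After iteration 7: m = 7, sum_val = 4
Loop ends.

Final answer: 4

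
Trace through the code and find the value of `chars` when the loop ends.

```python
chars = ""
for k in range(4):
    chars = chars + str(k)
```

Let's trace through this code step by step.

Initialize: chars = ''
Entering loop: for k in range(4):
After iteration 1: k = 0, chars = '0'
After iteration 2: k = 1, chars = '01'
After iteration 3: k = 2, chars = '012'
After iteration 4: k = 3, chars = '0123'
Loop ends.

Final answer: '0123'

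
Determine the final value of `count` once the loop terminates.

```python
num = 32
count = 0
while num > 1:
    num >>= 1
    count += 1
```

Let's trace through this code step by step.

Initialize: num = 32
Initialize: count = 0
Entering loop: while num > 1:
After iteration 1: num = 16, count = 1
After iteration 2: num = 8, count = 2
After iteration 3: num = 4, count = 3
After iteration 4: num = 2, count = 4
After iteration 5: num = 1, count = 5
Loop ends.

Final answer: 5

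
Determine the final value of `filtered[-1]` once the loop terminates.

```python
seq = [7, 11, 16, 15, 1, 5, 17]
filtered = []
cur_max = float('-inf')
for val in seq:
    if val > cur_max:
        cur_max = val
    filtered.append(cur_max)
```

Let's trace through this code step by step.

Initialize: seq = [7, 11, 16, 15, 1, 5, 17]
Initialize: filtered = []
Initialize: cur_max = -inf
Entering loop: for val in seq:
After iteration 1: val = 7, filtered = [7], cur_max = 7
After iteration 2: val = 11, filtered = [7, 11], cur_max = 11
After iteration 3: val = 16, filtered = [7, 11, 16], cur_max = 16
After iteration 4: val = 15, filtered = [7, 11, 16, 16], cur_max = 16
After iteration 5: val = 1, filtered = [7, 11, 16, 16, 16], cur_max = 16
After iteration 6: val = 5, filtered = [7, 11, 16, 16, 16, 16], cur_max = 16
After iteration 7: val = 17, filtered = [7, 11, 16, 16, 16, 16, 17], cur_max = 17
Loop ends.
filtered[-1] = 17

Final answer: 17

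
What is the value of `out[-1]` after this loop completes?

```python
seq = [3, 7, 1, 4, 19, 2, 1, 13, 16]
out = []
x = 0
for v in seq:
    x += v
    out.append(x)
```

Let's trace through this code step by step.

Initialize: seq = [3, 7, 1, 4, 19, 2, 1, 13, 16]
Initialize: out = []
Initialize: x = 0
Entering loop: for v in seq:
After iteration 1: v = 3, out = [3], x = 3
After iteration 2: v = 7, out = [3, 10], x = 10
After iteration 3: v = 1, out = [3, 10, 11], x = 11
After iteration 4: v = 4, out = [3, 10, 11, 15], x = 15
After iteration 5: v = 19, out = [3, 10, 11, 15, 34], x = 34
After iteration 6: v = 2, out = [3, 10, 11, 15, 34, 36], x = 36
After iteration 7: v = 1, out = [3, 10, 11, 15, 34, 36, 37], x = 37
After iteration 8: v = 13, out = [3, 10, 11, 15, 34, 36, 37, 50], x = 50
After iteration 9: v = 16, out = [3, 10, 11, 15, 34, 36, 37, 50, 66], x = 66
Loop ends.
out[-1] = 66

Final answer: 66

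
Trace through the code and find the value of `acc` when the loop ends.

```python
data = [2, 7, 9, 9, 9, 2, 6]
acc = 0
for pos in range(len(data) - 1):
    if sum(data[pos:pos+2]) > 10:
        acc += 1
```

Let's trace through this code step by step.

Initialize: data = [2, 7, 9, 9, 9, 2, 6]
Initialize: acc = 0
Entering loop: for pos in range(len(data) - 1):
After iteration 1: pos = 0, acc = 0
After iteration 2: pos = 1, acc = 1
After iteration 3: pos = 2, acc = 2
After iteration 4: pos = 3, acc = 3
After iteration 5: pos = 4, acc = 4
After iteration 6: pos = 5, acc = 4
Loop ends.

Final answer: 4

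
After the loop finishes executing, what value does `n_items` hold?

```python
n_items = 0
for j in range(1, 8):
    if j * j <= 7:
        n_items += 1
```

Let's trace through this code step by step.

Initialize: n_items = 0
Entering loop: for j in range(1, 8):
After iteration 1: j = 1, n_items = 1
After iteration 2: j = 2, n_items = 2
After iteration 3: j = 3, n_items = 2
After iteration 4: j = 4, n_items = 2
After iteration 5: j = 5, n_items = 2
After iteration 6: j = 6, n_items = 2
After iteration 7: j = 7, n_items = 2
Loop ends.

Final answer: 2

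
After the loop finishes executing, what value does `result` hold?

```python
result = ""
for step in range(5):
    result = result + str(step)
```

Let's trace through this code step by step.

Initialize: result = ''
Entering loop: for step in range(5):
After iteration 1: step = 0, result = '0'
After iteration 2: step = 1, result = '01'
After iteration 3: step = 2, result = '012'
After iteration 4: step = 3, result = '0123'
After iteration 5: step = 4, result = '01234'
Loop ends.

Final answer: '01234'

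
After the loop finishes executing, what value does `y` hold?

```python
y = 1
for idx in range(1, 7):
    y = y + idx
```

Let's trace through this code step by step.

Initialize: y = 1
Entering loop: for idx in range(1, 7):
After iteration 1: idx = 1, y = 2
After iteration 2: idx = 2, y = 4
After iteration 3: idx = 3, y = 7
After iteration 4: idx = 4, y = 11
After iteration 5: idx = 5, y = 16
After iteration 6: idx = 6, y = 22
Loop ends.

Final answer: 22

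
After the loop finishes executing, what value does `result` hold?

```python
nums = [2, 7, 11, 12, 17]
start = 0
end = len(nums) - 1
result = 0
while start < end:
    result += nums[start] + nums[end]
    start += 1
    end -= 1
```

Let's trace through this code step by step.

Initialize: nums = [2, 7, 11, 12, 17]
Initialize: start = 0
Initialize: end = 4
Initialize: result = 0
Entering loop: while start < end:
After iteration 1: start = 1, end = 3, result = 19
After iteration 2: start = 2, end = 2, result = 38
Loop ends.

Final answer: 38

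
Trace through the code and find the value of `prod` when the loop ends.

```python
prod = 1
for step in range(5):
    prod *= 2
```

Let's trace through this code step by step.

Initialize: prod = 1
Entering loop: for step in range(5):
After iteration 1: step = 0, prod = 2
After iteration 2: step = 1, prod = 4
After iteration 3: step = 2, prod = 8
After iteration 4: step = 3, prod = 16
After iteration 5: step = 4, prod = 32
Loop ends.

Final answer: 32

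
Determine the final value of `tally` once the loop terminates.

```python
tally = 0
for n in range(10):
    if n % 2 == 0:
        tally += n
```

Let's trace through this code step by step.

Initialize: tally = 0
Entering loop: for n in range(10):
After iteration 1: n = 0, tally = 0
After iteration 2: n = 1, tally = 0
After iteration 3: n = 2, tally = 2
After iteration 4: n = 3, tally = 2
After iteration 5: n = 4, tally = 6
After iteration 6: n = 5, tally = 6
After iteration 7: n = 6, tally = 12
After iteration 8: n = 7, tally = 12
After iteration 9: n = 8, tally = 20
After iteration 10: n = 9, tally = 20
Loop ends.

Final answer: 20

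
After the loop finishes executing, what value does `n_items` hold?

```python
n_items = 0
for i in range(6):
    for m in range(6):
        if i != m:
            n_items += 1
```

Let's trace through this code step by step.

Initialize: n_items = 0
Entering loop: for i in range(6):
After iteration 1: i = 0, n_items = 5
After iteration 2: i = 1, n_items = 10
After iteration 3: i = 2, n_items = 15
After iteration 4: i = 3, n_items = 20
After iteration 5: i = 4, n_items = 25
After iteration 6: i = 5, n_items = 30
Loop ends.

Final answer: 30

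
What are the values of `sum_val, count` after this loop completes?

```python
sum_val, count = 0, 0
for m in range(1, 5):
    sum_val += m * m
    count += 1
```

Let's trace through this code step by step.

Initialize: sum_val = 0
Initialize: count = 0
Entering loop: for m in range(1, 5):
After iteration 1: m = 1, sum_val = 1, count = 1
After iteration 2: m = 2, sum_val = 5, count = 2
After iteration 3: m = 3, sum_val = 14, count = 3
After iteration 4: m = 4, sum_val = 30, count = 4
Loop ends.

Final answer: 30, 4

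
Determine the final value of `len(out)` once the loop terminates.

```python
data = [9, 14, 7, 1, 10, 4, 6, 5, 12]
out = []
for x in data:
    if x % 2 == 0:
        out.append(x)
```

Let's trace through this code step by step.

Initialize: data = [9, 14, 7, 1, 10, 4, 6, 5, 12]
Initialize: out = []
Entering loop: for x in data:
After iteration 1: x = 9, out = []
After iteration 2: x = 14, out = [14]
After iteration 3: x = 7, out = [14]
After iteration 4: x = 1, out = [14]
After iteration 5: x = 10, out = [14, 10]
After iteration 6: x = 4, out = [14, 10, 4]
After iteration 7: x = 6, out = [14, 10, 4, 6]
After iteration 8: x = 5, out = [14, 10, 4, 6]
After iteration 9: x = 12, out = [14, 10, 4, 6, 12]
Loop ends.
len(out) = 5

Final answer: 5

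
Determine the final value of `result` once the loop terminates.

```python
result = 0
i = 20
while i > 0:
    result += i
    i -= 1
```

Let's trace through this code step by step.

Initialize: result = 0
Initialize: i = 20
Entering loop: while i > 0:
After iteration 1: result = 20, i = 19
After iteration 2: result = 39, i = 18
After iteration 3: result = 57, i = 17
After iteration 4: result = 74, i = 16
After iteration 5: result = 90, i = 15
After iteration 6: result = 105, i = 14
After iteration 7: result = 119, i = 13
After iteration 8: result = 132, i = 12
After iteration 9: result = 144, i = 11
After iteration 10: result = 155, i = 10
After iteration 11: result = 165, i = 9
After iteration 12: result = 174, i = 8
After iteration 13: result = 182, i = 7
After iteration 14: result = 189, i = 6
After iteration 15: result = 195, i = 5
After iteration 16: result = 200, i = 4
After iteration 17: result = 204, i = 3
After iteration 18: result = 207, i = 2
After iteration 19: result = 209, i = 1
After iteration 20: result = 210, i = 0
Loop ends.

Final answer: 210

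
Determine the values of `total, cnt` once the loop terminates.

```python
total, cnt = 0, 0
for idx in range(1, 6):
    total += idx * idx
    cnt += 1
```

Let's trace through this code step by step.

Initialize: total = 0
Initialize: cnt = 0
Entering loop: for idx in range(1, 6):
After iteration 1: idx = 1, total = 1, cnt = 1
After iteration 2: idx = 2, total = 5, cnt = 2
After iteration 3: idx = 3, total = 14, cnt = 3
After iteration 4: idx = 4, total = 30, cnt = 4
After iteration 5: idx = 5, total = 55, cnt = 5
Loop ends.

Final answer: 55, 5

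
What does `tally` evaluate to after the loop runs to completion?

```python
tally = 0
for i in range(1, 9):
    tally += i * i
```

Let's trace through this code step by step.

Initialize: tally = 0
Entering loop: for i in range(1, 9):
After iteration 1: i = 1, tally = 1
After iteration 2: i = 2, tally = 5
After iteration 3: i = 3, tally = 14
After iteration 4: i = 4, tally = 30
After iteration 5: i = 5, tally = 55
After iteration 6: i = 6, tally = 91
After iteration 7: i = 7, tally = 140
After iteration 8: i = 8, tally = 204
Loop ends.

Final answer: 204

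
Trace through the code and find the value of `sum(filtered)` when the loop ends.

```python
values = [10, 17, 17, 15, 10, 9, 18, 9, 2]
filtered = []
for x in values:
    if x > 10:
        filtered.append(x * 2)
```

Let's trace through this code step by step.

Initialize: values = [10, 17, 17, 15, 10, 9, 18, 9, 2]
Initialize: filtered = []
Entering loop: for x in values:
After iteration 1: x = 10, filtered = []
After iteration 2: x = 17, filtered = [34]
After iteration 3: x = 17, filtered = [34, 34]
After iteration 4: x = 15, filtered = [34, 34, 30]
After iteration 5: x = 10, filtered = [34, 34, 30]
After iteration 6: x = 9, filtered = [34, 34, 30]
After iteration 7: x = 18, filtered = [34, 34, 30, 36]
After iteration 8: x = 9, filtered = [34, 34, 30, 36]
After iteration 9: x = 2, filtered = [34, 34, 30, 36]
Loop ends.
sum(filtered) = 134

Final answer: 134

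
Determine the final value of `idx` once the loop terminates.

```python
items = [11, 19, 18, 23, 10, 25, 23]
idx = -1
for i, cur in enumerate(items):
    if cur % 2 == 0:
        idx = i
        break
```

Let's trace through this code step by step.

Initialize: items = [11, 19, 18, 23, 10, 25, 23]
Initialize: idx = -1
Entering loop: for i, cur in enumerate(items):
After iteration 1: i = 0, cur = 11, idx = -1
After iteration 2: i = 1, cur = 19, idx = -1
After iteration 3: i = 2, cur = 18, idx = 2
Loop ends.

Final answer: 2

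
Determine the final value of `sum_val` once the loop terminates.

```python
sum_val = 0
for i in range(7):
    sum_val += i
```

Let's trace through this code step by step.

Initialize: sum_val = 0
Entering loop: for i in range(7):
After iteration 1: i = 0, sum_val = 0
After iteration 2: i = 1, sum_val = 1
After iteration 3: i = 2, sum_val = 3
After iteration 4: i = 3, sum_val = 6
After iteration 5: i = 4, sum_val = 10
After iteration 6: i = 5, sum_val = 15
After iteration 7: i = 6, sum_val = 21
Loop ends.

Final answer: 21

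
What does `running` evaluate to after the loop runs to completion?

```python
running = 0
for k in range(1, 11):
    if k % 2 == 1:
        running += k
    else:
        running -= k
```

Let's trace through this code step by step.

Initialize: running = 0
Entering loop: for k in range(1, 11):
After iteration 1: k = 1, running = 1
After iteration 2: k = 2, running = -1
After iteration 3: k = 3, running = 2
After iteration 4: k = 4, running = -2
After iteration 5: k = 5, running = 3
After iteration 6: k = 6, running = -3
After iteration 7: k = 7, running = 4
After iteration 8: k = 8, running = -4
After iteration 9: k = 9, running = 5
After iteration 10: k = 10, running = -5
Loop ends.

Final answer: -5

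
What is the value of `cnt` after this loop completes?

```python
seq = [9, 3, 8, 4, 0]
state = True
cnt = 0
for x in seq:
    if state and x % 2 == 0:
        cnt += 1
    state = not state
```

Let's trace through this code step by step.

Initialize: seq = [9, 3, 8, 4, 0]
Initialize: state = True
Initialize: cnt = 0
Entering loop: for x in seq:
After iteration 1: x = 9, state = False, cnt = 0
After iteration 2: x = 3, state = True, cnt = 0
After iteration 3: x = 8, state = False, cnt = 1
After iteration 4: x = 4, state = True, cnt = 1
After iteration 5: x = 0, state = False, cnt = 2
Loop ends.

Final answer: 2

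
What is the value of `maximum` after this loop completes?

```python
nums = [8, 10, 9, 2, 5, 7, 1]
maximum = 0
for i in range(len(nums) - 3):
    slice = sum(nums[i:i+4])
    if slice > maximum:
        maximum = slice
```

Let's trace through this code step by step.

Initialize: nums = [8, 10, 9, 2, 5, 7, 1]
Initialize: maximum = 0
Entering loop: for i in range(len(nums) - 3):
After iteration 1: i = 0, maximum = 29, slice = 29
After iteration 2: i = 1, maximum = 29, slice = 26
After iteration 3: i = 2, maximum = 29, slice = 23
After iteration 4: i = 3, maximum = 29, slice = 15
Loop ends.

Final answer: 29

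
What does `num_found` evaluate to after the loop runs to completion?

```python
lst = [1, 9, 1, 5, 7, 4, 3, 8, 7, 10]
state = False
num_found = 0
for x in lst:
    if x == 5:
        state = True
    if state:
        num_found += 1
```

Let's trace through this code step by step.

Initialize: lst = [1, 9, 1, 5, 7, 4, 3, 8, 7, 10]
Initialize: state = False
Initialize: num_found = 0
Entering loop: for x in lst:
After iteration 1: x = 1, state = False, num_found = 0
After iteration 2: x = 9, state = False, num_found = 0
After iteration 3: x = 1, state = False, num_found = 0
After iteration 4: x = 5, state = True, num_found = 1
After iteration 5: x = 7, state = True, num_found = 2
After iteration 6: x = 4, state = True, num_found = 3
After iteration 7: x = 3, state = True, num_found = 4
After iteration 8: x = 8, state = True, num_found = 5
After iteration 9: x = 7, state = True, num_found = 6
After iteration 10: x = 10, state = True, num_found = 7
Loop ends.

Final answer: 7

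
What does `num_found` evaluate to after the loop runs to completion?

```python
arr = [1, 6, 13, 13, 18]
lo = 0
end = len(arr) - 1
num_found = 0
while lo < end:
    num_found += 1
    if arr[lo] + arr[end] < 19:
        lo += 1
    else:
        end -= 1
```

Let's trace through this code step by step.

Initialize: arr = [1, 6, 13, 13, 18]
Initialize: lo = 0
Initialize: end = 4
Initialize: num_found = 0
Entering loop: while lo < end:
After iteration 1: lo = 0, end = 3, num_found = 1
After iteration 2: lo = 1, end = 3, num_found = 2
After iteration 3: lo = 1, end = 2, num_found = 3
After iteration 4: lo = 1, end = 1, num_found = 4
Loop ends.

Final answer: 4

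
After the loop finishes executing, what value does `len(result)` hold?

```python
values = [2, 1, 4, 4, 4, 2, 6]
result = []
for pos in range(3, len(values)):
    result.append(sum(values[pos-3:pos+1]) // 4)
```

Let's trace through this code step by step.

Initialize: values = [2, 1, 4, 4, 4, 2, 6]
Initialize: result = []
Entering loop: for pos in range(3, len(values)):
After iteration 1: pos = 3, result = [2]
After iteration 2: pos = 4, result = [2, 3]
After iteration 3: pos = 5, result = [2, 3, 3]
After iteration 4: pos = 6, result = [2, 3, 3, 4]
Loop ends.
len(result) = 4

Final answer: 4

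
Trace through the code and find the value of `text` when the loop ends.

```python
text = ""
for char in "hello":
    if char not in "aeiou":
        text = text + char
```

Let's trace through this code step by step.

Initialize: text = ''
Entering loop: for char in "hello":
After iteration 1: char = 'h', text = 'h'
After iteration 2: char = 'e', text = 'h'
After iteration 3: char = 'l', text = 'hl'
After iteration 4: char = 'l', text = 'hll'
After iteration 5: char = 'o', text = 'hll'
Loop ends.

Final answer: 'hll'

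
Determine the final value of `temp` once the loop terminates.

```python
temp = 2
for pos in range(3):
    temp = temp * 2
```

Let's trace through this code step by step.

Initialize: temp = 2
Entering loop: for pos in range(3):
After iteration 1: pos = 0, temp = 4
After iteration 2: pos = 1, temp = 8
After iteration 3: pos = 2, temp = 16
Loop ends.

Final answer: 16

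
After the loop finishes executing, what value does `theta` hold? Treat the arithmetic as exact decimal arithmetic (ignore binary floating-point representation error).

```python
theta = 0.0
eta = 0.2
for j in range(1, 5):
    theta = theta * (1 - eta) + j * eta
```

Let's trace through this code step by step.

Initialize: theta = 0.0
Initialize: eta = 0.2
Entering loop: for j in range(1, 5):
After iteration 1: j = 1, theta = 0.2
After iteration 2: j = 2, theta = 0.56
After iteration 3: j = 3, theta = 1.048
After iteration 4: j = 4, theta = 1.6384
Loop ends.

Final answer: 1.6384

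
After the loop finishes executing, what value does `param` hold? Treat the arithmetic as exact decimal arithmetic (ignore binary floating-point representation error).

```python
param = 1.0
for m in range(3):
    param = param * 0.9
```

Let's trace through this code step by step.

Initialize: param = 1.0
Entering loop: for m in range(3):
After iteration 1: m = 0, param = 0.9
After iteration 2: m = 1, param = 0.81
After iteration 3: m = 2, param = 0.729
Loop ends.

Final answer: 0.729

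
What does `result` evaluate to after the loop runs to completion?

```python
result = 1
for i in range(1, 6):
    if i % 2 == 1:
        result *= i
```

Let's trace through this code step by step.

Initialize: result = 1
Entering loop: for i in range(1, 6):
After iteration 1: i = 1, result = 1
After iteration 2: i = 2, result = 1
After iteration 3: i = 3, result = 3
After iteration 4: i = 4, result = 3
After iteration 5: i = 5, result = 15
Loop ends.

Final answer: 15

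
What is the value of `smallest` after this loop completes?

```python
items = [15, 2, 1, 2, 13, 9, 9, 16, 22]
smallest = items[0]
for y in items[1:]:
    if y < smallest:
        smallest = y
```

Let's trace through this code step by step.

Initialize: items = [15, 2, 1, 2, 13, 9, 9, 16, 22]
Initialize: smallest = 15
Entering loop: for y in items[1:]:
After iteration 1: y = 2, smallest = 2
After iteration 2: y = 1, smallest = 1
After iteration 3: y = 2, smallest = 1
After iteration 4: y = 13, smallest = 1
After iteration 5: y = 9, smallest = 1
After iteration 6: y = 9, smallest = 1
After iteration 7: y = 16, smallest = 1
After iteration 8: y = 22, smallest = 1
Loop ends.

Final answer: 1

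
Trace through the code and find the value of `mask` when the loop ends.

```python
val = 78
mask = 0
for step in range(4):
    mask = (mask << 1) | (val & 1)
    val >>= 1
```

Let's trace through this code step by step.

Initialize: val = 78
Initialize: mask = 0
Entering loop: for step in range(4):
After iteration 1: step = 0, val = 39, mask = 0
After iteration 2: step = 1, val = 19, mask = 1
After iteration 3: step = 2, val = 9, mask = 3
After iteration 4: step = 3, val = 4, mask = 7
Loop ends.

Final answer: 7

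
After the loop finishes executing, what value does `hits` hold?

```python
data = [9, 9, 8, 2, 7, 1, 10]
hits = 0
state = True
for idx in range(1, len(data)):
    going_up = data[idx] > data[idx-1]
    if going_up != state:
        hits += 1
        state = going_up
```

Let's trace through this code step by step.

Initialize: data = [9, 9, 8, 2, 7, 1, 10]
Initialize: hits = 0
Initialize: state = True
Entering loop: for idx in range(1, len(data)):
After iteration 1: idx = 1, hits = 1, state = False, going_up = False
After iteration 2: idx = 2, hits = 1, state = False, going_up = False
After iteration 3: idx = 3, hits = 1, state = False, going_up = False
After iteration 4: idx = 4, hits = 2, state = True, going_up = True
After iteration 5: idx = 5, hits = 3, state = False, going_up = False
After iteration 6: idx = 6, hits = 4, state = True, going_up = True
Loop ends.

Final answer: 4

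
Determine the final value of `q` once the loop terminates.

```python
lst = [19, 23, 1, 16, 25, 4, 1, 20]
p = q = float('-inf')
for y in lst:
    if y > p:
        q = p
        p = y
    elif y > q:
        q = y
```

Let's trace through this code step by step.

Initialize: lst = [19, 23, 1, 16, 25, 4, 1, 20]
Initialize: p = -inf
Initialize: q = -inf
Entering loop: for y in lst:
After iteration 1: y = 19, p = 19, q = -inf
After iteration 2: y = 23, p = 23, q = 19
After iteration 3: y = 1, p = 23, q = 19
After iteration 4: y = 16, p = 23, q = 19
After iteration 5: y = 25, p = 25, q = 23
After iteration 6: y = 4, p = 25, q = 23
After iteration 7: y = 1, p = 25, q = 23
After iteration 8: y = 20, p = 25, q = 23
Loop ends.

Final answer: 23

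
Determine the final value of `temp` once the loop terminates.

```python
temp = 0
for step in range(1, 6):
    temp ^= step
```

Let's trace through this code step by step.

Initialize: temp = 0
Entering loop: for step in range(1, 6):
After iteration 1: step = 1, temp = 1
After iteration 2: step = 2, temp = 3
After iteration 3: step = 3, temp = 0
After iteration 4: step = 4, temp = 4
After iteration 5: step = 5, temp = 1
Loop ends.

Final answer: 1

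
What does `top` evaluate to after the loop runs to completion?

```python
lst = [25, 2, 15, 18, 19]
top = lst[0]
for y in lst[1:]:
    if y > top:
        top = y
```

Let's trace through this code step by step.

Initialize: lst = [25, 2, 15, 18, 19]
Initialize: top = 25
Entering loop: for y in lst[1:]:
After iteration 1: y = 2, top = 25
After iteration 2: y = 15, top = 25
After iteration 3: y = 18, top = 25
After iteration 4: y = 19, top = 25
Loop ends.

Final answer: 25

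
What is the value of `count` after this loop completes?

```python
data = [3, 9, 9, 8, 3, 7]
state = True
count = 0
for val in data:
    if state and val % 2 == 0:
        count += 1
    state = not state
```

Let's trace through this code step by step.

Initialize: data = [3, 9, 9, 8, 3, 7]
Initialize: state = True
Initialize: count = 0
Entering loop: for val in data:
After iteration 1: val = 3, state = False, count = 0
After iteration 2: val = 9, state = True, count = 0
After iteration 3: val = 9, state = False, count = 0
After iteration 4: val = 8, state = True, count = 0
After iteration 5: val = 3, state = False, count = 0
After iteration 6: val = 7, state = True, count = 0
Loop ends.

Final answer: 0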